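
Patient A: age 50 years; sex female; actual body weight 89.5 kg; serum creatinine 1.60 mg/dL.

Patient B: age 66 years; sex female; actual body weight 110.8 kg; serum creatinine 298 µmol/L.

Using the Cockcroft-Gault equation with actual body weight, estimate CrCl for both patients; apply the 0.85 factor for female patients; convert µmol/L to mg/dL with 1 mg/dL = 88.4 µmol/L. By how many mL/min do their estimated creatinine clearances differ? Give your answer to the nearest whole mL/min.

Patient A: CrCl = (140 − 50) × 89.5 / (72 × 1.6) × 0.85 = 8055.0 / 115.20 × 0.85 ≈ 59.4 mL/min
Patient B: SCr = 298 / 88.4 = 3.371 mg/dL
Patient B: CrCl = (140 − 66) × 110.8 / (72 × 3.371) × 0.85 = 8199.2 / 242.71 × 0.85 ≈ 28.7 mL/min
|59.4 − 28.7| = 30.7 mL/min

31 mL/min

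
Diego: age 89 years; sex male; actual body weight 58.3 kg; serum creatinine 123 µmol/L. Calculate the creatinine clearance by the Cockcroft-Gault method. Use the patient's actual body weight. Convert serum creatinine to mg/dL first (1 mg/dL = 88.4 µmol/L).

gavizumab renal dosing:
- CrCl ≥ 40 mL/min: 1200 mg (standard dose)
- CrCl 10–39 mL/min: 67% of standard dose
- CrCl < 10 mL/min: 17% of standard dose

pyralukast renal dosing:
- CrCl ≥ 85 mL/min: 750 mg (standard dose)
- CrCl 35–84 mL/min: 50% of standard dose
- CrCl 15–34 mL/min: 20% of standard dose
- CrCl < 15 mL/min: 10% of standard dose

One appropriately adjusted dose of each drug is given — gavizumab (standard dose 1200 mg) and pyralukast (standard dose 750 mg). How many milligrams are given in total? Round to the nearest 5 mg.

955 mg

SCr = 123 / 88.4 = 1.391 mg/dL
CrCl = (140 − 89) × 58.3 / (72 × 1.391) = 2973.3 / 100.15 ≈ 29.7 mL/min
CrCl ≈ 30 mL/min.
gavizumab: 10–39 mL/min → 67% of 1200 mg = 804 mg.
pyralukast: 15–34 mL/min → 20% of 750 mg = 150 mg.
Total = 804 + 150 = 954 mg.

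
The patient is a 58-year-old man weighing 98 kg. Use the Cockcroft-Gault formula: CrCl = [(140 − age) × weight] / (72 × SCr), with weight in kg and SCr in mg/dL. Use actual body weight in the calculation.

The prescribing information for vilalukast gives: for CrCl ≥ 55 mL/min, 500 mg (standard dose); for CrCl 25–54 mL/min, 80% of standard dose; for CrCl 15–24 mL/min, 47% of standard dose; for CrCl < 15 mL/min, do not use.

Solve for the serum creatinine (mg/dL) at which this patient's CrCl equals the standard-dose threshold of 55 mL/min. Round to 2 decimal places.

Standard dose requires CrCl ≥ 55 mL/min.
Set (140 − 58) × 98 / (72 × SCr) = 55
SCr = (140 − 58) × 98 / (72 × 55) = 2.029 mg/dL

2.03 mg/dL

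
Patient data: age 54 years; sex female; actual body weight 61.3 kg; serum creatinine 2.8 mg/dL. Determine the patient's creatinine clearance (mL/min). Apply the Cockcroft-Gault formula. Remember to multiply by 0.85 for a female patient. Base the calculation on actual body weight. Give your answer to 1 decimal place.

CrCl = (140 − 54) × 61.3 / (72 × 2.8) × 0.85 = 5271.8 / 201.60 × 0.85 ≈ 22.2 mL/min

22.2 mL/min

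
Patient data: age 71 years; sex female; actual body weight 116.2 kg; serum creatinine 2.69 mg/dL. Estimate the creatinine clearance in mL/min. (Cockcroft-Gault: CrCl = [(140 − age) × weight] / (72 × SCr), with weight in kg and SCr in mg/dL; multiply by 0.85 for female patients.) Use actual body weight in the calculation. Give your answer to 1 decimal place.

CrCl = (140 − 71) × 116.2 / (72 × 2.69) × 0.85 = 8017.8 / 193.68 × 0.85 ≈ 35.2 mL/min

35.2 mL/min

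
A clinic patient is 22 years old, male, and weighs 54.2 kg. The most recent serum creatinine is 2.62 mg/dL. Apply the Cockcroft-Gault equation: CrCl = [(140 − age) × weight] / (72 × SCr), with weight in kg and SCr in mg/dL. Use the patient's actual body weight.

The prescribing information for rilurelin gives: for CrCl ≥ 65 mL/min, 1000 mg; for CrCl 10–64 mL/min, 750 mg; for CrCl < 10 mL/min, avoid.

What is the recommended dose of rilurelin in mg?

CrCl = (140 − 22) × 54.2 / (72 × 2.62) = 6395.6 / 188.64 ≈ 33.9 mL/min
CrCl ≈ 34 mL/min → bracket 10–64 mL/min.
Dose for this bracket: 750 mg.

750 mg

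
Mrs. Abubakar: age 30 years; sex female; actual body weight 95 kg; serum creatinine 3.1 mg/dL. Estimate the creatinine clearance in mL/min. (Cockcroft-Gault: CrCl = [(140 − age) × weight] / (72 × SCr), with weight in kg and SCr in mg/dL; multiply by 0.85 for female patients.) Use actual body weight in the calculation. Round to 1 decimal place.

CrCl = (140 − 30) × 95 / (72 × 3.1) × 0.85 = 10450.0 / 223.20 × 0.85 ≈ 39.8 mL/min

39.8 mL/min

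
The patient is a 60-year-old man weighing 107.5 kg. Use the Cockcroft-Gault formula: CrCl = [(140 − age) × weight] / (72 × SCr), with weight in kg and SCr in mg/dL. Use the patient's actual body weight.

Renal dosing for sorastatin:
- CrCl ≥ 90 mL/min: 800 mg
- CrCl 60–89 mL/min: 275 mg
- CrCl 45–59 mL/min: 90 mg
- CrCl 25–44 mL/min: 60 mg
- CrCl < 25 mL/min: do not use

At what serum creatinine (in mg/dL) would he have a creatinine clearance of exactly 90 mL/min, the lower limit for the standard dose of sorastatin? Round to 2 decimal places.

1.33 mg/dL

Standard dose requires CrCl ≥ 90 mL/min.
Set (140 − 60) × 107.5 / (72 × SCr) = 90
SCr = (140 − 60) × 107.5 / (72 × 90) = 1.327 mg/dL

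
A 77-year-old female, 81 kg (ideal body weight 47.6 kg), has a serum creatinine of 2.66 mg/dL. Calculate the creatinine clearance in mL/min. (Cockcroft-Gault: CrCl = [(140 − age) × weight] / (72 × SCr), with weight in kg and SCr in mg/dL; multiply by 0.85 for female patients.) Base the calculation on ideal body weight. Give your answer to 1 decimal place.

13.3 mL/min

CrCl = (140 − 77) × 47.6 / (72 × 2.66) × 0.85 = 2998.8 / 191.52 × 0.85 ≈ 13.3 mL/min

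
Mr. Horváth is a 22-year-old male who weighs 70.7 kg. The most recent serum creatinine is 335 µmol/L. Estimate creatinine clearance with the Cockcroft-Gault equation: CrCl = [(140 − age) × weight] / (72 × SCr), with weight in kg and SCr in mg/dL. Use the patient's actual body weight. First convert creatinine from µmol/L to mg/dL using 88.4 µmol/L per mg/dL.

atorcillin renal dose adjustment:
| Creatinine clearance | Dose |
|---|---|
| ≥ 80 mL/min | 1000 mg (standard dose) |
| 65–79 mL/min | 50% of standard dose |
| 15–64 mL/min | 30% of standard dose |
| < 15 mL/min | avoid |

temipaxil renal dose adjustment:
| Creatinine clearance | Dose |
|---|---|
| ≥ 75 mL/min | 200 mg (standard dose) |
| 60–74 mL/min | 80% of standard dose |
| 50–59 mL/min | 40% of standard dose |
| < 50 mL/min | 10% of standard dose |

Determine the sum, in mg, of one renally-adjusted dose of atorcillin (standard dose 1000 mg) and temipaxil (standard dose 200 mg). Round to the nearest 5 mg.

SCr = 335 / 88.4 = 3.79 mg/dL
CrCl = (140 − 22) × 70.7 / (72 × 3.79) = 8342.6 / 272.88 ≈ 30.6 mL/min
CrCl ≈ 31 mL/min.
atorcillin: 15–64 mL/min → 30% of 1000 mg = 300 mg.
temipaxil: < 50 mL/min → 10% of 200 mg = 20 mg.
Total = 300 + 20 = 320 mg.

320 mg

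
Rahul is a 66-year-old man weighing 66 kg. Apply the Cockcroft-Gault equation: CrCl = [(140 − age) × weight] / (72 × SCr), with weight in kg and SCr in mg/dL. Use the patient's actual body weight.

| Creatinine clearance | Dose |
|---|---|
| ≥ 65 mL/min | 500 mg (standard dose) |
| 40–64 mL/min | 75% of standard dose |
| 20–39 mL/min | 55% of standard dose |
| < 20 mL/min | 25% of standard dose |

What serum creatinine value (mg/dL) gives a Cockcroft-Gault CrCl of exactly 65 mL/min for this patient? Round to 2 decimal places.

1.04 mg/dL

Standard dose requires CrCl ≥ 65 mL/min.
Set (140 − 66) × 66 / (72 × SCr) = 65
SCr = (140 − 66) × 66 / (72 × 65) = 1.044 mg/dL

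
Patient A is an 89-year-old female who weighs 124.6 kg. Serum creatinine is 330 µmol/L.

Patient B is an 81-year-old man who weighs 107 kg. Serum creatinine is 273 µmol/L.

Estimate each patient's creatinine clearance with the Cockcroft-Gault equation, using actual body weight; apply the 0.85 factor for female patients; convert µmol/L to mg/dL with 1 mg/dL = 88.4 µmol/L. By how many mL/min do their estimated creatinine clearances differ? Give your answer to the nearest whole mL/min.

Patient A: SCr = 330 / 88.4 = 3.733 mg/dL
Patient A: CrCl = (140 − 89) × 124.6 / (72 × 3.733) × 0.85 = 6354.6 / 268.78 × 0.85 ≈ 20.1 mL/min
Patient B: SCr = 273 / 88.4 = 3.088 mg/dL
Patient B: CrCl = (140 − 81) × 107 / (72 × 3.088) = 6313.0 / 222.34 ≈ 28.4 mL/min
|20.1 − 28.4| = 8.3 mL/min

8 mL/min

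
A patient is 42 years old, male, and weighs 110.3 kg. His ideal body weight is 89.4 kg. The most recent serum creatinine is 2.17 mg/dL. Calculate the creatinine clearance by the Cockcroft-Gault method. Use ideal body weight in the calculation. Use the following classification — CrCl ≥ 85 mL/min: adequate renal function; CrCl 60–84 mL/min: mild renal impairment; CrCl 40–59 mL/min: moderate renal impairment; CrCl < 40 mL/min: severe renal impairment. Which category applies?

moderate renal impairment

CrCl = (140 − 42) × 89.4 / (72 × 2.17) = 8761.2 / 156.24 ≈ 56.1 mL/min
56 mL/min falls in the 'moderate renal impairment' range.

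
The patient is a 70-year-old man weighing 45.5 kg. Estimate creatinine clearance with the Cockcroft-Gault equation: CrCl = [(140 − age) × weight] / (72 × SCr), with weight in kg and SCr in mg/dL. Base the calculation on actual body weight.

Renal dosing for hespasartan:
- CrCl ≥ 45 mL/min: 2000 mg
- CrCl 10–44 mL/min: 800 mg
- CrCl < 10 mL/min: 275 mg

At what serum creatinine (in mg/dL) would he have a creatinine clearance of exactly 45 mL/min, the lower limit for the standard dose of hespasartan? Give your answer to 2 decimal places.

Standard dose requires CrCl ≥ 45 mL/min.
Set (140 − 70) × 45.5 / (72 × SCr) = 45
SCr = (140 − 70) × 45.5 / (72 × 45) = 0.983 mg/dL

0.98 mg/dL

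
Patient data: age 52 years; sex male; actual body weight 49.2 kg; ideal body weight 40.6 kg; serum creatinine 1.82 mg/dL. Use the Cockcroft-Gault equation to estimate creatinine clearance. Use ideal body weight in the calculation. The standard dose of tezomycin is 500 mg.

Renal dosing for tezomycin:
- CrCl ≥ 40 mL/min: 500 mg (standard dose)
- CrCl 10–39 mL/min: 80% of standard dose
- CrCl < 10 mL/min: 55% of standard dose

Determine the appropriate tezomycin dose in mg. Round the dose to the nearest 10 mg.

CrCl = (140 − 52) × 40.6 / (72 × 1.82) = 3572.8 / 131.04 ≈ 27.3 mL/min
CrCl ≈ 27 mL/min → bracket 10–39 mL/min.
80% of 500 mg = 400 mg

400 mg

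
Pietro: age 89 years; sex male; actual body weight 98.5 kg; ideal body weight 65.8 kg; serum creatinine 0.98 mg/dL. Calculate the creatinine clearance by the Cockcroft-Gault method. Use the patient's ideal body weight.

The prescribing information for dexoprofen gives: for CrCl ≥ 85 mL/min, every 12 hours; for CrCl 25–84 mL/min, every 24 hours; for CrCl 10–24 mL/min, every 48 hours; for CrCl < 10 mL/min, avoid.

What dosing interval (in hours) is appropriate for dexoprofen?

CrCl = (140 − 89) × 65.8 / (72 × 0.98) = 3355.8 / 70.56 ≈ 47.6 mL/min
CrCl ≈ 48 mL/min → bracket 25–84 mL/min → every 24 hours.

every 24 hours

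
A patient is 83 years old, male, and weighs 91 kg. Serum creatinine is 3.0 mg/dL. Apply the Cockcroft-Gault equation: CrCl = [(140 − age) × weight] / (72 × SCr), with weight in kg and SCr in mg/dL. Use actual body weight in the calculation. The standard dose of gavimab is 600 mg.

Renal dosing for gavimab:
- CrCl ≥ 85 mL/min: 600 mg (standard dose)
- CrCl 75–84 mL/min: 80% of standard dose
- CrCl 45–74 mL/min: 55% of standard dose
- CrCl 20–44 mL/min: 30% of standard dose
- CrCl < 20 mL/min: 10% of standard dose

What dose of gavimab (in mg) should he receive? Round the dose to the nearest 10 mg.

CrCl = (140 − 83) × 91 / (72 × 3) = 5187.0 / 216.00 ≈ 24.0 mL/min
CrCl ≈ 24 mL/min → bracket 20–44 mL/min.
30% of 600 mg = 180 mg

180 mg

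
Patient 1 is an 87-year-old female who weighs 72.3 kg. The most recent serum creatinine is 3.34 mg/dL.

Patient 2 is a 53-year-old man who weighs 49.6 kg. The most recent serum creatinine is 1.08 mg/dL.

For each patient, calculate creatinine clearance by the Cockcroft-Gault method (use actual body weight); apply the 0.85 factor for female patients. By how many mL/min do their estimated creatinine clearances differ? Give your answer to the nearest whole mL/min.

Patient 1: CrCl = (140 − 87) × 72.3 / (72 × 3.34) × 0.85 = 3831.9 / 240.48 × 0.85 ≈ 13.5 mL/min
Patient 2: CrCl = (140 − 53) × 49.6 / (72 × 1.08) = 4315.2 / 77.76 ≈ 55.5 mL/min
|13.5 − 55.5| = 42.0 mL/min

42 mL/min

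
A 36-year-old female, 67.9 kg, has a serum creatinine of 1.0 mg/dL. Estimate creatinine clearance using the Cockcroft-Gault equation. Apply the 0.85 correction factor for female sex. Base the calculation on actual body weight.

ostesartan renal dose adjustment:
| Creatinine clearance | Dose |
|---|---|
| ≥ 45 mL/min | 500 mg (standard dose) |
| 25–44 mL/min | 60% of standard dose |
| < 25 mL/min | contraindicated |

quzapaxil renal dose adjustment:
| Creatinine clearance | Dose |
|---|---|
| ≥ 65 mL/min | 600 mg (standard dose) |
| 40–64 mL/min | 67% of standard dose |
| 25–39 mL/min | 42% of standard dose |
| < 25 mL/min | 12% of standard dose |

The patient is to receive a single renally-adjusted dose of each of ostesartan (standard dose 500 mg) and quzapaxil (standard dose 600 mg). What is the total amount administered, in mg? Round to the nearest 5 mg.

CrCl = (140 − 36) × 67.9 / (72 × 1) × 0.85 = 7061.6 / 72.00 × 0.85 ≈ 83.4 mL/min
CrCl ≈ 83 mL/min.
ostesartan: ≥ 45 mL/min → 100% of 500 mg = 500 mg.
quzapaxil: ≥ 65 mL/min → 100% of 600 mg = 600 mg.
Total = 500 + 600 = 1100 mg.

1100 mg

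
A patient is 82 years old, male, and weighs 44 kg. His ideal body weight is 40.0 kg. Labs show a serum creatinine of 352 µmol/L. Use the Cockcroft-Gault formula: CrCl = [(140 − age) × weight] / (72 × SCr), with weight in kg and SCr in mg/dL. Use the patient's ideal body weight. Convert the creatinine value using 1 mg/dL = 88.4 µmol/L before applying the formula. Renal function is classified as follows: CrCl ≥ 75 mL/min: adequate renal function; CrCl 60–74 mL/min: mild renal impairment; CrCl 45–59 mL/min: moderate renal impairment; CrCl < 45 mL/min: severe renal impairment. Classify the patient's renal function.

SCr = 352 / 88.4 = 3.982 mg/dL
CrCl = (140 − 82) × 40 / (72 × 3.982) = 2320.0 / 286.70 ≈ 8.1 mL/min
8 mL/min falls in the 'severe renal impairment' range.

severe renal impairment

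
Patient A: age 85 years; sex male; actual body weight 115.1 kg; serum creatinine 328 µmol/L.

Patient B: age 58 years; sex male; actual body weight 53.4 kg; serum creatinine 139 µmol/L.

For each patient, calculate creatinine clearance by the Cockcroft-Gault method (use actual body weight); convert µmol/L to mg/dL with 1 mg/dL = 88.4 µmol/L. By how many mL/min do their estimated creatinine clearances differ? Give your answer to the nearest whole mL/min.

15 mL/min

Patient A: SCr = 328 / 88.4 = 3.71 mg/dL
Patient A: CrCl = (140 − 85) × 115.1 / (72 × 3.71) = 6330.5 / 267.12 ≈ 23.7 mL/min
Patient B: SCr = 139 / 88.4 = 1.572 mg/dL
Patient B: CrCl = (140 − 58) × 53.4 / (72 × 1.572) = 4378.8 / 113.18 ≈ 38.7 mL/min
|23.7 − 38.7| = 15.0 mL/min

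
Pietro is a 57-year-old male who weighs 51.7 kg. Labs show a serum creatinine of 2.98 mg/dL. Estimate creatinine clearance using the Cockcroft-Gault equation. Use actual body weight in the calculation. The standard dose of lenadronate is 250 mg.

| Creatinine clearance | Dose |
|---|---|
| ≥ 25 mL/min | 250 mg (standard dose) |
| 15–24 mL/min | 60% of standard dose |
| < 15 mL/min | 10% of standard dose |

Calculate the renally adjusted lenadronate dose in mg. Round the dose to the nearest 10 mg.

CrCl = (140 − 57) × 51.7 / (72 × 2.98) = 4291.1 / 214.56 ≈ 20.0 mL/min
CrCl ≈ 20 mL/min → bracket 15–24 mL/min.
60% of 250 mg = 150 mg

150 mg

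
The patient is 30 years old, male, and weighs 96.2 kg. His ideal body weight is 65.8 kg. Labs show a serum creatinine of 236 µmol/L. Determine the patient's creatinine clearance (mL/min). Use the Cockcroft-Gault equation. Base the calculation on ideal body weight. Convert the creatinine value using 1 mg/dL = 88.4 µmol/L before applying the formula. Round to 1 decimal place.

37.7 mL/min

SCr = 236 / 88.4 = 2.67 mg/dL
CrCl = (140 − 30) × 65.8 / (72 × 2.67) = 7238.0 / 192.24 ≈ 37.7 mL/min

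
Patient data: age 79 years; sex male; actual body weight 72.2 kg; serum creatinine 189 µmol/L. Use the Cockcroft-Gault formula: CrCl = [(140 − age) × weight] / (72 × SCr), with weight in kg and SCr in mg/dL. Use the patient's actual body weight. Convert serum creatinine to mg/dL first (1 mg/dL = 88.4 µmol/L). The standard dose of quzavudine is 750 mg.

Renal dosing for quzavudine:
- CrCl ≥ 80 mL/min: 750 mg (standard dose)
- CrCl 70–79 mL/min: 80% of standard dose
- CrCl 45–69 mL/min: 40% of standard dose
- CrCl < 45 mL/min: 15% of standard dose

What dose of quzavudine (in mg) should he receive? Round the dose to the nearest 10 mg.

110 mg

SCr = 189 / 88.4 = 2.138 mg/dL
CrCl = (140 − 79) × 72.2 / (72 × 2.138) = 4404.2 / 153.94 ≈ 28.6 mL/min
CrCl ≈ 29 mL/min → bracket < 45 mL/min.
15% of 750 mg = 112.5 mg → 110 mg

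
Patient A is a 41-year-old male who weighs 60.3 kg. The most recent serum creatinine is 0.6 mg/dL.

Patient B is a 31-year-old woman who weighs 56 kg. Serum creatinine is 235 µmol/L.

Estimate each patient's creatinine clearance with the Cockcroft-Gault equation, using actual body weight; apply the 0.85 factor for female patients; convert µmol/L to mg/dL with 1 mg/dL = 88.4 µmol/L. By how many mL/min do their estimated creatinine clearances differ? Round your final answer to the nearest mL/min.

Patient A: CrCl = (140 − 41) × 60.3 / (72 × 0.6) = 5969.7 / 43.20 ≈ 138.2 mL/min
Patient B: SCr = 235 / 88.4 = 2.658 mg/dL
Patient B: CrCl = (140 − 31) × 56 / (72 × 2.658) × 0.85 = 6104.0 / 191.38 × 0.85 ≈ 27.1 mL/min
|138.2 − 27.1| = 111.1 mL/min

111 mL/min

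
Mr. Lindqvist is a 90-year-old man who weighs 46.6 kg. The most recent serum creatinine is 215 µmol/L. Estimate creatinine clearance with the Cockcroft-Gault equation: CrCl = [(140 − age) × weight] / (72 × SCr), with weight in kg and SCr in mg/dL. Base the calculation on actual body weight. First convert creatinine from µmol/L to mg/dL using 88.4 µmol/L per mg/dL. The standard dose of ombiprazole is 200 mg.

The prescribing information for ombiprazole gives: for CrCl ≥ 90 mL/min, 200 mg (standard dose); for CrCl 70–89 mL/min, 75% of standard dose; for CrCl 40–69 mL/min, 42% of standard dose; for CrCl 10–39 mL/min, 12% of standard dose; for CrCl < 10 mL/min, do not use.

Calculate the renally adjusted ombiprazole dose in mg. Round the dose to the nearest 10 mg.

SCr = 215 / 88.4 = 2.432 mg/dL
CrCl = (140 − 90) × 46.6 / (72 × 2.432) = 2330.0 / 175.10 ≈ 13.3 mL/min
CrCl ≈ 13 mL/min → bracket 10–39 mL/min.
12% of 200 mg = 24 mg → 20 mg

20 mg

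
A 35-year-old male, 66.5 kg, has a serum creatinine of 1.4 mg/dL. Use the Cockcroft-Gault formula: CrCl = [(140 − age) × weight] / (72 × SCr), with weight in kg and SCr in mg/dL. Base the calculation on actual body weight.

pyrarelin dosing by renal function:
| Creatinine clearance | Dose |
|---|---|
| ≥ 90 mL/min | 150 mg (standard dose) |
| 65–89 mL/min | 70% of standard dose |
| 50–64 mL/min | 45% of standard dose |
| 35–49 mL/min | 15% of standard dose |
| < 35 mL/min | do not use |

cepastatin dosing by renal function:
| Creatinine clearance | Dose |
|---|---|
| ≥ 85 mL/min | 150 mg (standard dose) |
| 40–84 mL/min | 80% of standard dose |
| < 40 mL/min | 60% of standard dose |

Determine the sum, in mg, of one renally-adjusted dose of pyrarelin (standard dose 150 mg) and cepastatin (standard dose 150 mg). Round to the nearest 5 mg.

225 mg

CrCl = (140 − 35) × 66.5 / (72 × 1.4) = 6982.5 / 100.80 ≈ 69.3 mL/min
CrCl ≈ 69 mL/min.
pyrarelin: 65–89 mL/min → 70% of 150 mg = 105 mg.
cepastatin: 40–84 mL/min → 80% of 150 mg = 120 mg.
Total = 105 + 120 = 225 mg.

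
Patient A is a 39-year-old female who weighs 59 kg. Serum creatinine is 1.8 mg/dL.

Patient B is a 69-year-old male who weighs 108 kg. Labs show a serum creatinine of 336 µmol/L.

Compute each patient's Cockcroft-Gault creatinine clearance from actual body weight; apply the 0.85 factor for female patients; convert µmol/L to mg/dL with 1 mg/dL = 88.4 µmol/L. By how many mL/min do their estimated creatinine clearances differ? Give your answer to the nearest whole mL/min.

Patient A: CrCl = (140 − 39) × 59 / (72 × 1.8) × 0.85 = 5959.0 / 129.60 × 0.85 ≈ 39.1 mL/min
Patient B: SCr = 336 / 88.4 = 3.801 mg/dL
Patient B: CrCl = (140 − 69) × 108 / (72 × 3.801) = 7668.0 / 273.67 ≈ 28.0 mL/min
|39.1 − 28.0| = 11.1 mL/min

11 mL/min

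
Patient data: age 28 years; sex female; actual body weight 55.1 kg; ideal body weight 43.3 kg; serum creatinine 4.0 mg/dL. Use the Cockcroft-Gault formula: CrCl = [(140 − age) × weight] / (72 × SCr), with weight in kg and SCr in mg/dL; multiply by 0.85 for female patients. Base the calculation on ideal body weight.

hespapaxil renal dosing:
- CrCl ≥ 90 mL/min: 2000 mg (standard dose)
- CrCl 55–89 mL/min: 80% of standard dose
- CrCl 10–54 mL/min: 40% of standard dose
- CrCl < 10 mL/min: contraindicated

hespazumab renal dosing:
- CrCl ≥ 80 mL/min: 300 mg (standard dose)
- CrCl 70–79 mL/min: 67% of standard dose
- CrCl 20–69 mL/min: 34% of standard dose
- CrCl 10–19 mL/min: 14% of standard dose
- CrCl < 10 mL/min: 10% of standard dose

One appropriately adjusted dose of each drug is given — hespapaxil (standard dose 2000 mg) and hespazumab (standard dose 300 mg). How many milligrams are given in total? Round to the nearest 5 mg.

CrCl = (140 − 28) × 43.3 / (72 × 4) × 0.85 = 4849.6 / 288.00 × 0.85 ≈ 14.3 mL/min
CrCl ≈ 14 mL/min.
hespapaxil: 10–54 mL/min → 40% of 2000 mg = 800 mg.
hespazumab: 10–19 mL/min → 14% of 300 mg = 42 mg.
Total = 800 + 42 = 842 mg.

840 mg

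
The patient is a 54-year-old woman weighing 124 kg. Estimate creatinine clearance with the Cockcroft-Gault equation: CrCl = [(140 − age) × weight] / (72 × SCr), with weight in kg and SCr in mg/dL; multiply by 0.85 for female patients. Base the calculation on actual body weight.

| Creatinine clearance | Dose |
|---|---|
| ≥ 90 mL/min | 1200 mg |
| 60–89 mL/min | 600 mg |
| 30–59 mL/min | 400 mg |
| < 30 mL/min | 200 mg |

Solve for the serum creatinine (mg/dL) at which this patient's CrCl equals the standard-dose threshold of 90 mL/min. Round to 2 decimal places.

1.40 mg/dL

Standard dose requires CrCl ≥ 90 mL/min.
Set (140 − 54) × 124 × 0.85 / (72 × SCr) = 90
SCr = (140 − 54) × 124 × 0.85 / (72 × 90) = 1.399 mg/dL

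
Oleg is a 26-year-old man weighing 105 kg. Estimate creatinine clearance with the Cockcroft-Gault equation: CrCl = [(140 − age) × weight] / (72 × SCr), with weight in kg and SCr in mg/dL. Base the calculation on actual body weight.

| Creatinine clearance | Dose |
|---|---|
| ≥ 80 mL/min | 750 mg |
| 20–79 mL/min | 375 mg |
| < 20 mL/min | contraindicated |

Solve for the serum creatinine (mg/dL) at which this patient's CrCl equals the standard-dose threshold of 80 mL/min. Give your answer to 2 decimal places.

Standard dose requires CrCl ≥ 80 mL/min.
Set (140 − 26) × 105 / (72 × SCr) = 80
SCr = (140 − 26) × 105 / (72 × 80) = 2.078 mg/dL

2.08 mg/dL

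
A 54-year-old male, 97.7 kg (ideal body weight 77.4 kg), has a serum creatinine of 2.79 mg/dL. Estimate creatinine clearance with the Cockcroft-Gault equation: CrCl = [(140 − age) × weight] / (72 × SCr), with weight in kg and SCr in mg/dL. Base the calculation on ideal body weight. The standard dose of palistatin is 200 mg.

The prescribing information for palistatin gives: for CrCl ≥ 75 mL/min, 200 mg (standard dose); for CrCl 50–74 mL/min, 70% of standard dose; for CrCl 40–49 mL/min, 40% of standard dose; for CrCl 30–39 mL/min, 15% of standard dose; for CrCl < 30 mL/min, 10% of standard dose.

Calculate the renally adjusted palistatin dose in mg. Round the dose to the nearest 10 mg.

30 mg

CrCl = (140 − 54) × 77.4 / (72 × 2.79) = 6656.4 / 200.88 ≈ 33.1 mL/min
CrCl ≈ 33 mL/min → bracket 30–39 mL/min.
15% of 200 mg = 30 mg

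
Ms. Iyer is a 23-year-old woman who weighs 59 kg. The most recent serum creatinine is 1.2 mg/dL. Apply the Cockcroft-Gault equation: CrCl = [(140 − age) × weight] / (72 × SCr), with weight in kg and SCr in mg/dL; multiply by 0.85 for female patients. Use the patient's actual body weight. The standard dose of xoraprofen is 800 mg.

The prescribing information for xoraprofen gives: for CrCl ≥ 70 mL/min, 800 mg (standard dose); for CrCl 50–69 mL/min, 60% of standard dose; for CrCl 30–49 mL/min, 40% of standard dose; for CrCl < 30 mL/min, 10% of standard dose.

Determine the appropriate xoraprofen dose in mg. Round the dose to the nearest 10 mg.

CrCl = (140 − 23) × 59 / (72 × 1.2) × 0.85 = 6903.0 / 86.40 × 0.85 ≈ 67.9 mL/min
CrCl ≈ 68 mL/min → bracket 50–69 mL/min.
60% of 800 mg = 480 mg

480 mg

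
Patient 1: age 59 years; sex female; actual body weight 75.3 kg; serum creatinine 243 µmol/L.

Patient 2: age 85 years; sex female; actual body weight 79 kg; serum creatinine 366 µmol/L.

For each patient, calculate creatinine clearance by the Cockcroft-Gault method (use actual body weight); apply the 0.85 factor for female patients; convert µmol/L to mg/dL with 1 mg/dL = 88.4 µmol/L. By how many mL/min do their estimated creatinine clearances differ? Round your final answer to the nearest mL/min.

14 mL/min

Patient 1: SCr = 243 / 88.4 = 2.749 mg/dL
Patient 1: CrCl = (140 − 59) × 75.3 / (72 × 2.749) × 0.85 = 6099.3 / 197.93 × 0.85 ≈ 26.2 mL/min
Patient 2: SCr = 366 / 88.4 = 4.14 mg/dL
Patient 2: CrCl = (140 − 85) × 79 / (72 × 4.14) × 0.85 = 4345.0 / 298.08 × 0.85 ≈ 12.4 mL/min
|26.2 − 12.4| = 13.8 mL/min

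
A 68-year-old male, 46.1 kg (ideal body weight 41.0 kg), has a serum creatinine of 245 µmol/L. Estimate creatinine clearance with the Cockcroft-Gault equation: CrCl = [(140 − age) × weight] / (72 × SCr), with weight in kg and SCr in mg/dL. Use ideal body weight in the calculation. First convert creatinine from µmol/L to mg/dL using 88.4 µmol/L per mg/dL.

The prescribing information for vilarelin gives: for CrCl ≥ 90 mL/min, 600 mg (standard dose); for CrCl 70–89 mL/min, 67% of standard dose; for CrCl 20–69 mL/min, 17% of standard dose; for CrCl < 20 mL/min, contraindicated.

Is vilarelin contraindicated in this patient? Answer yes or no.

SCr = 245 / 88.4 = 2.771 mg/dL
CrCl = (140 − 68) × 41 / (72 × 2.771) = 2952.0 / 199.51 ≈ 14.8 mL/min
CrCl ≈ 15 mL/min, which is < 20 mL/min.

yes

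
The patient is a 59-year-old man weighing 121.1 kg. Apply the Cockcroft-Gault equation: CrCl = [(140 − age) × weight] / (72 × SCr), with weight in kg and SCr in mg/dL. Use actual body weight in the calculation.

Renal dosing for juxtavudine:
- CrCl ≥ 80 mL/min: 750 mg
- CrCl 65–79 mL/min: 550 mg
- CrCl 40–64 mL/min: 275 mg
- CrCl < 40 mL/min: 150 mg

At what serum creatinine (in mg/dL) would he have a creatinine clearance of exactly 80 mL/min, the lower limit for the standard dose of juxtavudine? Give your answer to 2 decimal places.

Standard dose requires CrCl ≥ 80 mL/min.
Set (140 − 59) × 121.1 / (72 × SCr) = 80
SCr = (140 − 59) × 121.1 / (72 × 80) = 1.703 mg/dL

1.70 mg/dL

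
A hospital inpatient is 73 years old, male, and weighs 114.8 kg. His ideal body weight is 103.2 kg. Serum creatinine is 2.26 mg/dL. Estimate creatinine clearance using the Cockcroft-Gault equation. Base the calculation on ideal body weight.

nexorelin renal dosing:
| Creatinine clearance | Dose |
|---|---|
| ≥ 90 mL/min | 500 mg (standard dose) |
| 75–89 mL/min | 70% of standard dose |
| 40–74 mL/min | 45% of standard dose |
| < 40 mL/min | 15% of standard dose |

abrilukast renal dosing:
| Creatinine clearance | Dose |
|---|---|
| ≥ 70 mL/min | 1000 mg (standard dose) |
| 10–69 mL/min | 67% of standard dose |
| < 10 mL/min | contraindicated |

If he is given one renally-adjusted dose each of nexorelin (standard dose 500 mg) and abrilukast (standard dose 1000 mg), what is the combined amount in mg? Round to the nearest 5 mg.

895 mg

CrCl = (140 − 73) × 103.2 / (72 × 2.26) = 6914.4 / 162.72 ≈ 42.5 mL/min
CrCl ≈ 42 mL/min.
nexorelin: 40–74 mL/min → 45% of 500 mg = 225 mg.
abrilukast: 10–69 mL/min → 67% of 1000 mg = 670 mg.
Total = 225 + 670 = 895 mg.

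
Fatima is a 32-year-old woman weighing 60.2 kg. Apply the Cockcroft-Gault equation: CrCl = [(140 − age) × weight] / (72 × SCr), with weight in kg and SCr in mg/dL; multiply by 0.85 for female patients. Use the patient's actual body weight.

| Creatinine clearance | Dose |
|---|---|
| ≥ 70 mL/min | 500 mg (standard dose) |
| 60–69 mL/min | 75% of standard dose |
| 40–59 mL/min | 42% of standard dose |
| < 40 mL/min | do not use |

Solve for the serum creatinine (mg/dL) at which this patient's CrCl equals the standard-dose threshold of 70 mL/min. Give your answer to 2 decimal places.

Standard dose requires CrCl ≥ 70 mL/min.
Set (140 − 32) × 60.2 × 0.85 / (72 × SCr) = 70
SCr = (140 − 32) × 60.2 × 0.85 / (72 × 70) = 1.097 mg/dL

1.10 mg/dL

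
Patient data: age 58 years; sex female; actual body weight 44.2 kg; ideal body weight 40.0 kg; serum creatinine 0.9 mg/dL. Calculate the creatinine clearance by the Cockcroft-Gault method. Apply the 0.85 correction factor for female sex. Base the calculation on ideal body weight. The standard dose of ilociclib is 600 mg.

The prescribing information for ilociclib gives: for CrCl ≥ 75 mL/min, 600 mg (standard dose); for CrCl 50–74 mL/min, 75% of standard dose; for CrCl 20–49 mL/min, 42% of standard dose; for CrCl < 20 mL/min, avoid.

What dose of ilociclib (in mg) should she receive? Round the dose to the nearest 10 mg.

250 mg

CrCl = (140 − 58) × 40 / (72 × 0.9) × 0.85 = 3280.0 / 64.80 × 0.85 ≈ 43.0 mL/min
CrCl ≈ 43 mL/min → bracket 20–49 mL/min.
42% of 600 mg = 252 mg → 250 mg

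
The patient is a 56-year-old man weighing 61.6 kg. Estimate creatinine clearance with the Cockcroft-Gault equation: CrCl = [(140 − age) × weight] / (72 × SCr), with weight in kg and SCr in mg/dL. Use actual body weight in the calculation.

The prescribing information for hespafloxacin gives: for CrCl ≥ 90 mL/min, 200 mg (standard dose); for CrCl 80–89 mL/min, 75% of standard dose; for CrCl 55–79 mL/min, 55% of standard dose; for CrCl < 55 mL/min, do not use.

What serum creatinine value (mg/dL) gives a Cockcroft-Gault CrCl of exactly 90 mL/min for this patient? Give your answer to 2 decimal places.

0.80 mg/dL

Standard dose requires CrCl ≥ 90 mL/min.
Set (140 − 56) × 61.6 / (72 × SCr) = 90
SCr = (140 − 56) × 61.6 / (72 × 90) = 0.799 mg/dL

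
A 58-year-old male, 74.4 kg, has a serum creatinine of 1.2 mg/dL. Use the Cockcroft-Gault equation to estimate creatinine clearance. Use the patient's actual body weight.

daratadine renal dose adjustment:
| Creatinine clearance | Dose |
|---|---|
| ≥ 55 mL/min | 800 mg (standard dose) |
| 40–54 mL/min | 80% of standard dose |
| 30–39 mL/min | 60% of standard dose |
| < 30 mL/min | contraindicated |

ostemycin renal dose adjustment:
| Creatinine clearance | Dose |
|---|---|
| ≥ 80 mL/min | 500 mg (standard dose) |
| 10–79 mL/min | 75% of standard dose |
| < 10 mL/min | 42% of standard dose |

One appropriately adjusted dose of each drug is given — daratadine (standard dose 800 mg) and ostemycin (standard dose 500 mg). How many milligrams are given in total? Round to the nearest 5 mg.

CrCl = (140 − 58) × 74.4 / (72 × 1.2) = 6100.8 / 86.40 ≈ 70.6 mL/min
CrCl ≈ 71 mL/min.
daratadine: ≥ 55 mL/min → 100% of 800 mg = 800 mg.
ostemycin: 10–79 mL/min → 75% of 500 mg = 375 mg.
Total = 800 + 375 = 1175 mg.

1175 mg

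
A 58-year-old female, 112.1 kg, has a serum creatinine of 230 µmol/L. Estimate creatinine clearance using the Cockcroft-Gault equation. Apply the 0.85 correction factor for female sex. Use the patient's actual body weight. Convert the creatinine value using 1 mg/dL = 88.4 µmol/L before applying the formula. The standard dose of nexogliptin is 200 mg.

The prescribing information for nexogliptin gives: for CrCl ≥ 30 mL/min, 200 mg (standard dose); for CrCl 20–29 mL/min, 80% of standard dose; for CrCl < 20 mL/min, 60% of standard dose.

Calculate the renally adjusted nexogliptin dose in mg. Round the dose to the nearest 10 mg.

200 mg

SCr = 230 / 88.4 = 2.602 mg/dL
CrCl = (140 − 58) × 112.1 / (72 × 2.602) × 0.85 = 9192.2 / 187.34 × 0.85 ≈ 41.7 mL/min
CrCl ≈ 42 mL/min → bracket ≥ 30 mL/min.
100% of 200 mg = 200 mg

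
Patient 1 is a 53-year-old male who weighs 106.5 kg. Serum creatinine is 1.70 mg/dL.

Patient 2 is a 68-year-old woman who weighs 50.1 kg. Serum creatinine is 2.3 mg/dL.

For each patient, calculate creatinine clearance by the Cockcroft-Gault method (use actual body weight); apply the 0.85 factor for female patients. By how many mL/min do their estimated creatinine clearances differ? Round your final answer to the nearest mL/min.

Patient 1: CrCl = (140 − 53) × 106.5 / (72 × 1.7) = 9265.5 / 122.40 ≈ 75.7 mL/min
Patient 2: CrCl = (140 − 68) × 50.1 / (72 × 2.3) × 0.85 = 3607.2 / 165.60 × 0.85 ≈ 18.5 mL/min
|75.7 − 18.5| = 57.2 mL/min

57 mL/min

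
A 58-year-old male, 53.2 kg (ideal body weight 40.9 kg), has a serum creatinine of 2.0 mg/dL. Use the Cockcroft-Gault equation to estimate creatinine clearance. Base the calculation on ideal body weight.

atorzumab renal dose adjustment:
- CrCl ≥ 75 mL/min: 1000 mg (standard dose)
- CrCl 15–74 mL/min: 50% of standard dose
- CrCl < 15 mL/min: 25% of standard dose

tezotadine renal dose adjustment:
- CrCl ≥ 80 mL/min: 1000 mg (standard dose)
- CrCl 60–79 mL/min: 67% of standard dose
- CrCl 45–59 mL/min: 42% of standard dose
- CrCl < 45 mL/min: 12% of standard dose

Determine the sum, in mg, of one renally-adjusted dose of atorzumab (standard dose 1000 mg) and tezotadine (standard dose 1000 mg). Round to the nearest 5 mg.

CrCl = (140 − 58) × 40.9 / (72 × 2) = 3353.8 / 144.00 ≈ 23.3 mL/min
CrCl ≈ 23 mL/min.
atorzumab: 15–74 mL/min → 50% of 1000 mg = 500 mg.
tezotadine: < 45 mL/min → 12% of 1000 mg = 120 mg.
Total = 500 + 120 = 620 mg.

620 mg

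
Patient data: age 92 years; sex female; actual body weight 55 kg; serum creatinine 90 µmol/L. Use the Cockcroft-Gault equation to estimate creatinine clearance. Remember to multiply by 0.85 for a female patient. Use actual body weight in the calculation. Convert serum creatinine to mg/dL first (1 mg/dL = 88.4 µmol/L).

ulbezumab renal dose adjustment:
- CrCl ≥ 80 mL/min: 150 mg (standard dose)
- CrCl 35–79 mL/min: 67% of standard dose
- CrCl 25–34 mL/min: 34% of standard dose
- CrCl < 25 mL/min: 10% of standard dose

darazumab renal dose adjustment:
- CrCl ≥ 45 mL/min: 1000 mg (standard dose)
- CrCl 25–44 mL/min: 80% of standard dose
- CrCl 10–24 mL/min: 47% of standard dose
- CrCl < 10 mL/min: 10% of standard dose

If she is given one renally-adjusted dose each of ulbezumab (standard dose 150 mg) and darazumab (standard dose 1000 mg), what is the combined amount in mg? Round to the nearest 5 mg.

850 mg

SCr = 90 / 88.4 = 1.018 mg/dL
CrCl = (140 − 92) × 55 / (72 × 1.018) × 0.85 = 2640.0 / 73.30 × 0.85 ≈ 30.6 mL/min
CrCl ≈ 31 mL/min.
ulbezumab: 25–34 mL/min → 34% of 150 mg = 51 mg.
darazumab: 25–44 mL/min → 80% of 1000 mg = 800 mg.
Total = 51 + 800 = 851 mg.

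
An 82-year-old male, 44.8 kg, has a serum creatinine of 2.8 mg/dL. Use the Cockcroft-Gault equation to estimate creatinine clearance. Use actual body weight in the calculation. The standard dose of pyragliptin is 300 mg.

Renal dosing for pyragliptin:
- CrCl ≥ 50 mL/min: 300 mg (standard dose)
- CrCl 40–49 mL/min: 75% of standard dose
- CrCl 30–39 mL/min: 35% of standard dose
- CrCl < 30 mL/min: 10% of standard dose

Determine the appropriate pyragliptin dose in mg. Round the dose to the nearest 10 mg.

CrCl = (140 − 82) × 44.8 / (72 × 2.8) = 2598.4 / 201.60 ≈ 12.9 mL/min
CrCl ≈ 13 mL/min → bracket < 30 mL/min.
10% of 300 mg = 30 mg

30 mg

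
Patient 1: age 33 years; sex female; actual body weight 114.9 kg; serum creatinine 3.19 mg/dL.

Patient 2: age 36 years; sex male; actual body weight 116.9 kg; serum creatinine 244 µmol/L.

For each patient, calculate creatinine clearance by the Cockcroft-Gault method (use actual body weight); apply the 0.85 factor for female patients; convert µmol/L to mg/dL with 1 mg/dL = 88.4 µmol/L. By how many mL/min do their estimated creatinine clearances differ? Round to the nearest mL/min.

16 mL/min

Patient 1: CrCl = (140 − 33) × 114.9 / (72 × 3.19) × 0.85 = 12294.3 / 229.68 × 0.85 ≈ 45.5 mL/min
Patient 2: SCr = 244 / 88.4 = 2.76 mg/dL
Patient 2: CrCl = (140 − 36) × 116.9 / (72 × 2.76) = 12157.6 / 198.72 ≈ 61.2 mL/min
|45.5 − 61.2| = 15.7 mL/min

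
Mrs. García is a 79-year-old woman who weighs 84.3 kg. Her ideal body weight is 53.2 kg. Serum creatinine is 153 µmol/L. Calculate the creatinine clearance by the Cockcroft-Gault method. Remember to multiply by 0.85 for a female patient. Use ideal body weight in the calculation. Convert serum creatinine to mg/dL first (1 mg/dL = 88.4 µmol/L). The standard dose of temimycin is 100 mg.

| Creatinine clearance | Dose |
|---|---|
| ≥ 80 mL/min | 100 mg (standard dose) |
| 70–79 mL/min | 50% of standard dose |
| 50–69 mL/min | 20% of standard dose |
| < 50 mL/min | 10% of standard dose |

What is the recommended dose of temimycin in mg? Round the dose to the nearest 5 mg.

10 mg

SCr = 153 / 88.4 = 1.731 mg/dL
CrCl = (140 − 79) × 53.2 / (72 × 1.731) × 0.85 = 3245.2 / 124.63 × 0.85 ≈ 22.1 mL/min
CrCl ≈ 22 mL/min → bracket < 50 mL/min.
10% of 100 mg = 10 mg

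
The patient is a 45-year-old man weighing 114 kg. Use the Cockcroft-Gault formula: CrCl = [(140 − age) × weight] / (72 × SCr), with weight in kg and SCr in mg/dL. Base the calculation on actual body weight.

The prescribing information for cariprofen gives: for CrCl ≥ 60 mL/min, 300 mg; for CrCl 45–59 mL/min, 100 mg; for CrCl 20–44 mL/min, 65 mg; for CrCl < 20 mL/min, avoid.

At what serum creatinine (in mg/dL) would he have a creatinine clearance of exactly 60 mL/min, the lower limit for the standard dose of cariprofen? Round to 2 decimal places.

2.51 mg/dL

Standard dose requires CrCl ≥ 60 mL/min.
Set (140 − 45) × 114 / (72 × SCr) = 60
SCr = (140 − 45) × 114 / (72 × 60) = 2.507 mg/dL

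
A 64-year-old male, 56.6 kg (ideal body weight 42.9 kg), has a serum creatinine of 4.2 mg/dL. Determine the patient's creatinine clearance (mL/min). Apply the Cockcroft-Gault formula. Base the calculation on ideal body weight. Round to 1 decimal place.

10.8 mL/min

CrCl = (140 − 64) × 42.9 / (72 × 4.2) = 3260.4 / 302.40 ≈ 10.8 mL/min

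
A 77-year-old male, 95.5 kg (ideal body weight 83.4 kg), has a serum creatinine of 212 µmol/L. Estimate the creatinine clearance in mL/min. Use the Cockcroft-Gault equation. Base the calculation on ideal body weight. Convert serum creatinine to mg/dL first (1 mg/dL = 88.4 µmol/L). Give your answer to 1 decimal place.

SCr = 212 / 88.4 = 2.398 mg/dL
CrCl = (140 − 77) × 83.4 / (72 × 2.398) = 5254.2 / 172.66 ≈ 30.4 mL/min

30.4 mL/min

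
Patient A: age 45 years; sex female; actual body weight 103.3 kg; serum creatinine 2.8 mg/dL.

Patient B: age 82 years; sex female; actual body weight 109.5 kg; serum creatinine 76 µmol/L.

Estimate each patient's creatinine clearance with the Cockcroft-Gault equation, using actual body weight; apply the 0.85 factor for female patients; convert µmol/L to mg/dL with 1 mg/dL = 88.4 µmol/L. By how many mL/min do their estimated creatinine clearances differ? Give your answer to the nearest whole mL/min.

Patient A: CrCl = (140 − 45) × 103.3 / (72 × 2.8) × 0.85 = 9813.5 / 201.60 × 0.85 ≈ 41.4 mL/min
Patient B: SCr = 76 / 88.4 = 0.86 mg/dL
Patient B: CrCl = (140 − 82) × 109.5 / (72 × 0.86) × 0.85 = 6351.0 / 61.92 × 0.85 ≈ 87.2 mL/min
|41.4 − 87.2| = 45.8 mL/min

46 mL/min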